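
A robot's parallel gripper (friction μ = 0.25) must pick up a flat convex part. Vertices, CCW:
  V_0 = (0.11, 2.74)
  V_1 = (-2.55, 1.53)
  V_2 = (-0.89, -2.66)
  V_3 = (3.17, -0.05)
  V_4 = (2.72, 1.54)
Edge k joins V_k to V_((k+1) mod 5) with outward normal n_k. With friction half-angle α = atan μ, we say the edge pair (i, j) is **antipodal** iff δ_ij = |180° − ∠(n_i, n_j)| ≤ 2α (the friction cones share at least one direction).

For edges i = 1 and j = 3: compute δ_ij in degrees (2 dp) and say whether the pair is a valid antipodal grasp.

δ = 5.81°, valid

α = atan 0.25 = 14.04°;  2α = 28.07°
edge 1: e_1 = (+1.66, -4.19);  n_1 = (-0.9297, -0.3683)
edge 3: e_3 = (-0.45, +1.59);  n_3 = (+0.9622, +0.2723)
∠(n_1, n_3) = 174.19°
δ = |180° − 174.19°| = 5.81°
5.81° ≤ 2α = 28.07°  →  valid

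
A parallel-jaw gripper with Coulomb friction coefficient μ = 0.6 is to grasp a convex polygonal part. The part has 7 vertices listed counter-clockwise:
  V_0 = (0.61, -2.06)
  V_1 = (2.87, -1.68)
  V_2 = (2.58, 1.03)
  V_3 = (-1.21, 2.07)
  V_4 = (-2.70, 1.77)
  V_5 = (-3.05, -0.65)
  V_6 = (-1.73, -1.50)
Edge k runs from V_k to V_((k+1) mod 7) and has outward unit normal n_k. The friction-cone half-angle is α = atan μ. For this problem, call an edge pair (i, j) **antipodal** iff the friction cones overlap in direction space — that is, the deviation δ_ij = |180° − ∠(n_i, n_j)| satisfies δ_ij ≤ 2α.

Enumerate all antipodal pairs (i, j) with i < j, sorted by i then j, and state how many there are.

count = 8; pairs: (0,2), (0,3), (1,4), (1,5), (2,5), (2,6), (3,5), (3,6)

α = atan 0.6 = 30.96°;  2α = 61.93°
n_0 = (+0.1658, -0.9862)
n_1 = (+0.9943, +0.1064)
n_2 = (+0.2646, +0.9644)
n_3 = (-0.1974, +0.9803)
n_4 = (-0.9897, +0.1431)
n_5 = (-0.5414, -0.8408)
n_6 = (-0.2327, -0.9725)
  (0,1): δ = 93.44°  ·
  (0,2): δ = 24.89°  ✓
  (0,3): δ = 1.84°  ✓
  (0,4): δ = 72.23°  ·
  (0,5): δ = 137.68°  ·
  (0,6): δ = 157.00°  ·
  (1,2): δ = 111.45°  ·
  (1,3): δ = 84.72°  ·
  (1,4): δ = 14.34°  ✓
  (1,5): δ = 51.11°  ✓
  (1,6): δ = 70.43°  ·
  (2,3): δ = 153.27°  ·
  (2,4): δ = 82.88°  ·
  (2,5): δ = 17.43°  ✓
  (2,6): δ = 1.89°  ✓
  (3,4): δ = 109.61°  ·
  (3,5): δ = 44.16°  ✓
  (3,6): δ = 24.84°  ✓
  (4,5): δ = 114.55°  ·
  (4,6): δ = 95.23°  ·
  (5,6): δ = 160.68°  ·
antipodal pairs: 8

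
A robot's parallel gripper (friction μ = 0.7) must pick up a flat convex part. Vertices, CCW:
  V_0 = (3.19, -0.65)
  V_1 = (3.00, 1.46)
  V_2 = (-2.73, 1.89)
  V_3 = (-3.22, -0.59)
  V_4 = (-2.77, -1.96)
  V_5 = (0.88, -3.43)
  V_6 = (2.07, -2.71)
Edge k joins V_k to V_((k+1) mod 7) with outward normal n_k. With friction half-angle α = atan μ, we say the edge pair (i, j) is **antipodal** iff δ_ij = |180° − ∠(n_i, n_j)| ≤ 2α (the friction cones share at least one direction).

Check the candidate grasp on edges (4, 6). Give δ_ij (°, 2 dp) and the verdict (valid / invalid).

α = atan 0.7 = 34.99°;  2α = 69.98°
edge 4: e_4 = (+3.65, -1.47);  n_4 = (-0.3736, -0.9276)
edge 6: e_6 = (+1.12, +2.06);  n_6 = (+0.8785, -0.4777)
∠(n_4, n_6) = 83.40°
δ = |180° − 83.40°| = 96.60°
96.60° > 2α = 69.98°  →  invalid

δ = 96.60°, invalid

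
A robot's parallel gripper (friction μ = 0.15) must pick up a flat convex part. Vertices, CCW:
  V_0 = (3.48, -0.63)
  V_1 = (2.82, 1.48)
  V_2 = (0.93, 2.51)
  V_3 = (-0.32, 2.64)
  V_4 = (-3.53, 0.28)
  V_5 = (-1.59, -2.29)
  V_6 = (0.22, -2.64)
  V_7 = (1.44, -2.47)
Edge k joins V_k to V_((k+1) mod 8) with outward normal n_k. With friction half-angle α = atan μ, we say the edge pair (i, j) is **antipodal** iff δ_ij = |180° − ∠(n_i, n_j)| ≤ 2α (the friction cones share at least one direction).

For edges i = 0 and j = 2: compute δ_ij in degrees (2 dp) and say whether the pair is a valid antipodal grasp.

α = atan 0.15 = 8.53°;  2α = 17.06°
edge 0: e_0 = (-0.66, +2.11);  n_0 = (+0.9544, +0.2985)
edge 2: e_2 = (-1.25, +0.13);  n_2 = (+0.1034, +0.9946)
∠(n_0, n_2) = 66.69°
δ = |180° − 66.69°| = 113.31°
113.31° > 2α = 17.06°  →  invalid

δ = 113.31°, invalid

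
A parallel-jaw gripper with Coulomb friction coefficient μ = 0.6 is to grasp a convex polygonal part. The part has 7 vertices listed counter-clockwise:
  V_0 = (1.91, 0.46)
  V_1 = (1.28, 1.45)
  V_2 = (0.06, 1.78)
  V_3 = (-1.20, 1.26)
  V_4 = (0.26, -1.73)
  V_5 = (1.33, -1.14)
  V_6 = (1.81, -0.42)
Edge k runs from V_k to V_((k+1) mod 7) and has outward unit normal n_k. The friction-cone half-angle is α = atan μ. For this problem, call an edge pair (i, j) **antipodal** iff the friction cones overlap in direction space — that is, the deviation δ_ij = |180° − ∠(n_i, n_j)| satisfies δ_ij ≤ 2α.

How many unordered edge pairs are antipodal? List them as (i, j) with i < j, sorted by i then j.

α = atan 0.6 = 30.96°;  2α = 61.93°
n_0 = (+0.8437, +0.5369)
n_1 = (+0.2611, +0.9653)
n_2 = (-0.3815, +0.9244)
n_3 = (-0.8986, -0.4388)
n_4 = (+0.4829, -0.8757)
n_5 = (+0.8321, -0.5547)
n_6 = (+0.9936, -0.1129)
  (0,1): δ = 137.61°  ·
  (0,2): δ = 100.05°  ·
  (0,3): δ = 6.45°  ✓
  (0,4): δ = 86.40°  ·
  (0,5): δ = 113.84°  ·
  (0,6): δ = 141.05°  ·
  (1,2): δ = 142.44°  ·
  (1,3): δ = 48.84°  ✓
  (1,4): δ = 44.01°  ✓
  (1,5): δ = 71.45°  ·
  (1,6): δ = 98.65°  ·
  (2,3): δ = 86.40°  ·
  (2,4): δ = 6.45°  ✓
  (2,5): δ = 33.88°  ✓
  (2,6): δ = 61.09°  ✓
  (3,4): δ = 87.15°  ·
  (3,5): δ = 59.72°  ✓
  (3,6): δ = 32.51°  ✓
  (4,5): δ = 152.56°  ·
  (4,6): δ = 125.36°  ·
  (5,6): δ = 152.79°  ·
antipodal pairs: 8

count = 8; pairs: (0,3), (1,3), (1,4), (2,4), (2,5), (2,6), (3,5), (3,6)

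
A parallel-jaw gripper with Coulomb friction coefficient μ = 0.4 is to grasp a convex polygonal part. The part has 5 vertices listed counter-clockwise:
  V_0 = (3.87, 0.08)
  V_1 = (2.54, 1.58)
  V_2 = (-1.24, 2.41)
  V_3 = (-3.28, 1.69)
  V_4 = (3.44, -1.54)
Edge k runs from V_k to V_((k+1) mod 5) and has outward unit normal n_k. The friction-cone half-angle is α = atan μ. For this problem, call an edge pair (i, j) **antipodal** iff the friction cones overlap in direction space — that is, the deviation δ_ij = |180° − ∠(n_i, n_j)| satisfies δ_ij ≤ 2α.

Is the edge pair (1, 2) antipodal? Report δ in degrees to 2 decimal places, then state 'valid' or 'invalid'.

δ = 148.18°, invalid

α = atan 0.4 = 21.80°;  2α = 43.60°
edge 1: e_1 = (-3.78, +0.83);  n_1 = (+0.2145, +0.9767)
edge 2: e_2 = (-2.04, -0.72);  n_2 = (-0.3328, +0.9430)
∠(n_1, n_2) = 31.82°
δ = |180° − 31.82°| = 148.18°
148.18° > 2α = 43.60°  →  invalid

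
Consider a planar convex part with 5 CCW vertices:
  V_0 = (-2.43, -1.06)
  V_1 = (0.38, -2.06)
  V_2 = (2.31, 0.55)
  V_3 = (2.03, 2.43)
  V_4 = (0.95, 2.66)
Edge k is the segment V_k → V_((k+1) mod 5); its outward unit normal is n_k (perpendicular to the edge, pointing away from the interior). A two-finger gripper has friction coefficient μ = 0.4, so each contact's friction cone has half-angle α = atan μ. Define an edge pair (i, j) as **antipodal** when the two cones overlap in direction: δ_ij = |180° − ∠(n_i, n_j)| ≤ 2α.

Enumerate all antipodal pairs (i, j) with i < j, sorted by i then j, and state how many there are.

α = atan 0.4 = 21.80°;  2α = 43.60°
n_0 = (-0.3353, -0.9421)
n_1 = (+0.8040, -0.5946)
n_2 = (+0.9891, +0.1473)
n_3 = (+0.2083, +0.9781)
n_4 = (-0.7401, +0.6725)
  (0,1): δ = 106.89°  ·
  (0,2): δ = 61.94°  ·
  (0,3): δ = 7.57°  ✓
  (0,4): δ = 67.33°  ·
  (1,2): δ = 135.05°  ·
  (1,3): δ = 65.54°  ·
  (1,4): δ = 5.78°  ✓
  (2,3): δ = 110.49°  ·
  (2,4): δ = 50.73°  ·
  (3,4): δ = 120.24°  ·
antipodal pairs: 2

count = 2; pairs: (0,3), (1,4)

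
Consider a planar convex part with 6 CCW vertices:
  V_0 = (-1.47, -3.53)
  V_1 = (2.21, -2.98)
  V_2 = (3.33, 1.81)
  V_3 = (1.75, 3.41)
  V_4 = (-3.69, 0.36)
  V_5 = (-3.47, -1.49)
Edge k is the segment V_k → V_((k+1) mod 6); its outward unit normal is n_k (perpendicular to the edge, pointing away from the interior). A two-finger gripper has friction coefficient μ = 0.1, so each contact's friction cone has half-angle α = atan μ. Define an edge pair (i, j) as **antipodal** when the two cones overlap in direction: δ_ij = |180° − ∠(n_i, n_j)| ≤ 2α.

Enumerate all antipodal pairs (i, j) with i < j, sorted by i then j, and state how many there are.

count = 1; pairs: (2,5)

α = atan 0.1 = 5.71°;  2α = 11.42°
n_0 = (+0.1478, -0.9890)
n_1 = (+0.9737, -0.2277)
n_2 = (+0.7115, +0.7026)
n_3 = (-0.4890, +0.8723)
n_4 = (-0.9930, -0.1181)
n_5 = (-0.7141, -0.7001)
  (0,1): δ = 111.66°  ·
  (0,2): δ = 53.86°  ·
  (0,3): δ = 20.78°  ·
  (0,4): δ = 88.28°  ·
  (0,5): δ = 125.93°  ·
  (1,2): δ = 122.20°  ·
  (1,3): δ = 47.56°  ·
  (1,4): δ = 19.94°  ·
  (1,5): δ = 57.59°  ·
  (2,3): δ = 105.36°  ·
  (2,4): δ = 37.86°  ·
  (2,5): δ = 0.21°  ✓
  (3,4): δ = 112.50°  ·
  (3,5): δ = 74.84°  ·
  (4,5): δ = 142.35°  ·
antipodal pairs: 1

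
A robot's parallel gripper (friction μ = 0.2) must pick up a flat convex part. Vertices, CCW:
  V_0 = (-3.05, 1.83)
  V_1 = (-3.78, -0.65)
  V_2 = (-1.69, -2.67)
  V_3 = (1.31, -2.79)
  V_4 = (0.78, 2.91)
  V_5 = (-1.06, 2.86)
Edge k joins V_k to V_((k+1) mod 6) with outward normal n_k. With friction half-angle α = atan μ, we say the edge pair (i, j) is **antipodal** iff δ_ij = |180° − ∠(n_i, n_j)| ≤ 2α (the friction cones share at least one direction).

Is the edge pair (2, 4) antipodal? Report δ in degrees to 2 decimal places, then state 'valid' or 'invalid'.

δ = 3.85°, valid

α = atan 0.2 = 11.31°;  2α = 22.62°
edge 2: e_2 = (+3.00, -0.12);  n_2 = (-0.0400, -0.9992)
edge 4: e_4 = (-1.84, -0.05);  n_4 = (-0.0272, +0.9996)
∠(n_2, n_4) = 176.15°
δ = |180° − 176.15°| = 3.85°
3.85° ≤ 2α = 22.62°  →  valid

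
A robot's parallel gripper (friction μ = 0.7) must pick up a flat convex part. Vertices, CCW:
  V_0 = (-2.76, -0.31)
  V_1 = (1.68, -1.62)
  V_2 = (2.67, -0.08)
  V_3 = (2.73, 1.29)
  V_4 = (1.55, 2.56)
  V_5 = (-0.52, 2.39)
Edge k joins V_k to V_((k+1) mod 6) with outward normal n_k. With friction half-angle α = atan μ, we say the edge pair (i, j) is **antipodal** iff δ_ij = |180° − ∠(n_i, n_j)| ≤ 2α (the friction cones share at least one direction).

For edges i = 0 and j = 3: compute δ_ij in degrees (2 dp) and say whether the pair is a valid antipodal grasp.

α = atan 0.7 = 34.99°;  2α = 69.98°
edge 0: e_0 = (+4.44, -1.31);  n_0 = (-0.2830, -0.9591)
edge 3: e_3 = (-1.18, +1.27);  n_3 = (+0.7326, +0.6807)
∠(n_0, n_3) = 149.33°
δ = |180° − 149.33°| = 30.67°
30.67° ≤ 2α = 69.98°  →  valid

δ = 30.67°, valid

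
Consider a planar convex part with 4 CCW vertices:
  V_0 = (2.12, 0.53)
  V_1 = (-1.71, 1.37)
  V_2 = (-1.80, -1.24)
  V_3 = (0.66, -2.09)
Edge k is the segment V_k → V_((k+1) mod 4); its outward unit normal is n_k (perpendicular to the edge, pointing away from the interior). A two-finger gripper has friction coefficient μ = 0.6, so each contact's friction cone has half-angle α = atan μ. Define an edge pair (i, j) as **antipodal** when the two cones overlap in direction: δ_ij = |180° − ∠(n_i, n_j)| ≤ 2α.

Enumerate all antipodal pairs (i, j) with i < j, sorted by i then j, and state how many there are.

α = atan 0.6 = 30.96°;  2α = 61.93°
n_0 = (+0.2142, +0.9768)
n_1 = (-0.9994, +0.0345)
n_2 = (-0.3266, -0.9452)
n_3 = (+0.8735, -0.4868)
  (0,1): δ = 79.60°  ·
  (0,2): δ = 6.69°  ✓
  (0,3): δ = 73.24°  ·
  (1,2): δ = 107.09°  ·
  (1,3): δ = 27.15°  ✓
  (2,3): δ = 100.07°  ·
antipodal pairs: 2

count = 2; pairs: (0,2), (1,3)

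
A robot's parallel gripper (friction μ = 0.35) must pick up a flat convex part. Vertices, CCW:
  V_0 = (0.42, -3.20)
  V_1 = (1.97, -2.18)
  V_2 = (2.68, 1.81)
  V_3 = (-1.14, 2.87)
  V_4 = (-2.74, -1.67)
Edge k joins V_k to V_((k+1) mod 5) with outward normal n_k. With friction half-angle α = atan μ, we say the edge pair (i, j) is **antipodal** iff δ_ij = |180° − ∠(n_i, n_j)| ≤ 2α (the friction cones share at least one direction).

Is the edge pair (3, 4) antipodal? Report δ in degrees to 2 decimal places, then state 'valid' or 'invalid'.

δ = 96.42°, invalid

α = atan 0.35 = 19.29°;  2α = 38.58°
edge 3: e_3 = (-1.60, -4.54);  n_3 = (-0.9431, +0.3324)
edge 4: e_4 = (+3.16, -1.53);  n_4 = (-0.4358, -0.9001)
∠(n_3, n_4) = 83.58°
δ = |180° − 83.58°| = 96.42°
96.42° > 2α = 38.58°  →  invalid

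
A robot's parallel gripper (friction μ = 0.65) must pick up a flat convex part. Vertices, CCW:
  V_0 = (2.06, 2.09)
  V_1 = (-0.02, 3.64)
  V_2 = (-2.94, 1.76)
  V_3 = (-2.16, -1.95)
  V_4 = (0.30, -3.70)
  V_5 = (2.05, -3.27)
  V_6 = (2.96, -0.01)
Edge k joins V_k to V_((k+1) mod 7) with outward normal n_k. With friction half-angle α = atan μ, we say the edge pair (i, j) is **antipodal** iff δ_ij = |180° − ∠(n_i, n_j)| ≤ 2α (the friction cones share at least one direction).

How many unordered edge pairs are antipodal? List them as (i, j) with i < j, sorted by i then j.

α = atan 0.65 = 33.02°;  2α = 66.05°
n_0 = (+0.5975, +0.8018)
n_1 = (-0.5413, +0.8408)
n_2 = (-0.9786, -0.2057)
n_3 = (-0.5797, -0.8149)
n_4 = (+0.2386, -0.9711)
n_5 = (+0.9632, -0.2689)
n_6 = (+0.9191, +0.3939)
  (0,1): δ = 110.53°  ·
  (0,2): δ = 41.43°  ✓
  (0,3): δ = 1.27°  ✓
  (0,4): δ = 50.50°  ✓
  (0,5): δ = 111.10°  ·
  (0,6): δ = 149.89°  ·
  (1,2): δ = 110.90°  ·
  (1,3): δ = 68.20°  ·
  (1,4): δ = 18.97°  ✓
  (1,5): δ = 41.63°  ✓
  (1,6): δ = 80.42°  ·
  (2,3): δ = 137.30°  ·
  (2,4): δ = 88.07°  ·
  (2,5): δ = 27.47°  ✓
  (2,6): δ = 11.33°  ✓
  (3,4): δ = 130.77°  ·
  (3,5): δ = 70.17°  ·
  (3,6): δ = 31.37°  ✓
  (4,5): δ = 119.40°  ·
  (4,6): δ = 80.61°  ·
  (5,6): δ = 141.20°  ·
antipodal pairs: 8

count = 8; pairs: (0,2), (0,3), (0,4), (1,4), (1,5), (2,5), (2,6), (3,6)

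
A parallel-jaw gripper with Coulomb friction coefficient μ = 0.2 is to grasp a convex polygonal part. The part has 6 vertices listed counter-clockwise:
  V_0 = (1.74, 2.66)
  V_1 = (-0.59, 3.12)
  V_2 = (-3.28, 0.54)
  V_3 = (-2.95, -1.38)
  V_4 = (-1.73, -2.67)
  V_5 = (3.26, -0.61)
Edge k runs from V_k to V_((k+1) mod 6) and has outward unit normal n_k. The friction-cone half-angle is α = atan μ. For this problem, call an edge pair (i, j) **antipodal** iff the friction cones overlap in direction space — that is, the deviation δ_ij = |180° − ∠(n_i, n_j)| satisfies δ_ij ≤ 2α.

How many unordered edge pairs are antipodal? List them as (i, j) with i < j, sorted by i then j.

count = 3; pairs: (1,4), (2,5), (3,5)

α = atan 0.2 = 11.31°;  2α = 22.62°
n_0 = (+0.1937, +0.9811)
n_1 = (-0.6922, +0.7217)
n_2 = (-0.9855, -0.1694)
n_3 = (-0.7265, -0.6871)
n_4 = (+0.3816, -0.9243)
n_5 = (+0.9068, +0.4215)
  (0,1): δ = 125.03°  ·
  (0,2): δ = 69.08°  ·
  (0,3): δ = 35.43°  ·
  (0,4): δ = 33.60°  ·
  (0,5): δ = 126.10°  ·
  (1,2): δ = 124.05°  ·
  (1,3): δ = 90.40°  ·
  (1,4): δ = 21.37°  ✓
  (1,5): δ = 71.13°  ·
  (2,3): δ = 146.35°  ·
  (2,4): δ = 77.32°  ·
  (2,5): δ = 15.18°  ✓
  (3,4): δ = 110.97°  ·
  (3,5): δ = 18.47°  ✓
  (4,5): δ = 87.50°  ·
antipodal pairs: 3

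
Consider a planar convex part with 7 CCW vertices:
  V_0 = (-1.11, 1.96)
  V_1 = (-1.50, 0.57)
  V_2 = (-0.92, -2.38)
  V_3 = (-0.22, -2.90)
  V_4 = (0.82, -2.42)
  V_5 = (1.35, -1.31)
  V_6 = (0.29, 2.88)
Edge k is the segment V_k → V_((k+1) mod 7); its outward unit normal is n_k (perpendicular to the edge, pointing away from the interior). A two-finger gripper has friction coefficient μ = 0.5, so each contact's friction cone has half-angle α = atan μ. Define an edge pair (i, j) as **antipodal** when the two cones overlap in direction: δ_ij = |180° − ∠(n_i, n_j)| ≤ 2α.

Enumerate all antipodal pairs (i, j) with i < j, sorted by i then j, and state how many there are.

α = atan 0.5 = 26.57°;  2α = 53.13°
n_0 = (-0.9628, +0.2701)
n_1 = (-0.9812, -0.1929)
n_2 = (-0.5963, -0.8027)
n_3 = (+0.4191, -0.9080)
n_4 = (+0.9024, -0.4309)
n_5 = (+0.9695, +0.2453)
n_6 = (-0.5492, +0.8357)
  (0,1): δ = 153.20°  ·
  (0,2): δ = 110.93°  ·
  (0,3): δ = 49.55°  ✓
  (0,4): δ = 9.85°  ✓
  (0,5): δ = 29.87°  ✓
  (0,6): δ = 138.98°  ·
  (1,2): δ = 137.73°  ·
  (1,3): δ = 76.35°  ·
  (1,4): δ = 36.65°  ✓
  (1,5): δ = 3.07°  ✓
  (1,6): δ = 112.19°  ·
  (2,3): δ = 118.62°  ·
  (2,4): δ = 78.92°  ·
  (2,5): δ = 39.20°  ✓
  (2,6): δ = 69.92°  ·
  (3,4): δ = 140.30°  ·
  (3,5): δ = 100.58°  ·
  (3,6): δ = 8.54°  ✓
  (4,5): δ = 140.28°  ·
  (4,6): δ = 31.17°  ✓
  (5,6): δ = 70.89°  ·
antipodal pairs: 8

count = 8; pairs: (0,3), (0,4), (0,5), (1,4), (1,5), (2,5), (3,6), (4,6)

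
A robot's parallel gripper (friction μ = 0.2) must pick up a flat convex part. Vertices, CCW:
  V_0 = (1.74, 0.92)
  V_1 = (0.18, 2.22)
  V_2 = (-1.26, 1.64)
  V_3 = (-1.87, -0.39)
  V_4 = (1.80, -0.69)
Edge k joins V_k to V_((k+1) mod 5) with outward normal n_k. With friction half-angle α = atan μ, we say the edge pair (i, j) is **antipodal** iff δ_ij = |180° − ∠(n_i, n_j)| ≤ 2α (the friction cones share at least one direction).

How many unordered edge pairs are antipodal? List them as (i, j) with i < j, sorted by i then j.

α = atan 0.2 = 11.31°;  2α = 22.62°
n_0 = (+0.6402, +0.7682)
n_1 = (-0.3736, +0.9276)
n_2 = (-0.9577, +0.2878)
n_3 = (-0.0815, -0.9967)
n_4 = (+0.9993, +0.0372)
  (0,1): δ = 118.26°  ·
  (0,2): δ = 66.92°  ·
  (0,3): δ = 35.13°  ·
  (0,4): δ = 131.94°  ·
  (1,2): δ = 128.66°  ·
  (1,3): δ = 26.61°  ·
  (1,4): δ = 70.20°  ·
  (2,3): δ = 77.95°  ·
  (2,4): δ = 18.86°  ✓
  (3,4): δ = 83.19°  ·
antipodal pairs: 1

count = 1; pairs: (2,4)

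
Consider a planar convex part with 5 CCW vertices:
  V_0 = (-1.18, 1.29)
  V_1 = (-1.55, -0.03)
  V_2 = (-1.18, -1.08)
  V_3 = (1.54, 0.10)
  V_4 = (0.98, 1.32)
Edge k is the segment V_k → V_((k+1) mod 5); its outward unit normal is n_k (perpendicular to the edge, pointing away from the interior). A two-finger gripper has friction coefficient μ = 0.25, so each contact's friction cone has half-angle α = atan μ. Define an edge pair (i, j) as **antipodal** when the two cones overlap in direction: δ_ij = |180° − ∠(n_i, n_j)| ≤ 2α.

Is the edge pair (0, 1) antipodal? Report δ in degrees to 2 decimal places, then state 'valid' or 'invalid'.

α = atan 0.25 = 14.04°;  2α = 28.07°
edge 0: e_0 = (-0.37, -1.32);  n_0 = (-0.9629, +0.2699)
edge 1: e_1 = (+0.37, -1.05);  n_1 = (-0.9432, -0.3324)
∠(n_0, n_1) = 35.07°
δ = |180° − 35.07°| = 144.93°
144.93° > 2α = 28.07°  →  invalid

δ = 144.93°, invalid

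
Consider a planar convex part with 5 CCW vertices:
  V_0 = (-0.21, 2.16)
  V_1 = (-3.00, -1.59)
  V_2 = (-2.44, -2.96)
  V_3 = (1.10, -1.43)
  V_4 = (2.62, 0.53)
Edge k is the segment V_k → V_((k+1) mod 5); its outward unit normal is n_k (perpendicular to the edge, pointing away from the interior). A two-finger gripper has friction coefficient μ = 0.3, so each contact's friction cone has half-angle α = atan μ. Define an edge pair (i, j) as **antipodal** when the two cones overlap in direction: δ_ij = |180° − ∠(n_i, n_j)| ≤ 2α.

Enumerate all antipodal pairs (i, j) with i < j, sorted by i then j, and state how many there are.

α = atan 0.3 = 16.70°;  2α = 33.40°
n_0 = (-0.8023, +0.5969)
n_1 = (-0.9257, -0.3784)
n_2 = (+0.3967, -0.9179)
n_3 = (+0.7902, -0.6128)
n_4 = (+0.4991, +0.8665)
  (0,1): δ = 121.12°  ·
  (0,2): δ = 29.98°  ✓
  (0,3): δ = 1.14°  ✓
  (0,4): δ = 96.71°  ·
  (1,2): δ = 88.86°  ·
  (1,3): δ = 60.03°  ·
  (1,4): δ = 37.83°  ·
  (2,3): δ = 151.17°  ·
  (2,4): δ = 53.31°  ·
  (3,4): δ = 82.15°  ·
antipodal pairs: 2

count = 2; pairs: (0,2), (0,3)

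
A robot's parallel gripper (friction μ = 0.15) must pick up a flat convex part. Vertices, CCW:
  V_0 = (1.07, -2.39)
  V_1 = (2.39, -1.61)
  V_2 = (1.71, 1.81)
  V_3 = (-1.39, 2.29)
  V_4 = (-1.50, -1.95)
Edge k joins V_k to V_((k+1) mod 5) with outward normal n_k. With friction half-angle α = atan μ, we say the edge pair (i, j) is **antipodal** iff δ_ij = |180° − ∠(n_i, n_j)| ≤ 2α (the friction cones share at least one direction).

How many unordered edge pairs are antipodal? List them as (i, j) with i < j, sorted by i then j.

count = 2; pairs: (1,3), (2,4)

α = atan 0.15 = 8.53°;  2α = 17.06°
n_0 = (+0.5087, -0.8609)
n_1 = (+0.9808, +0.1950)
n_2 = (+0.1530, +0.9882)
n_3 = (-0.9997, +0.0259)
n_4 = (-0.1688, -0.9857)
  (0,1): δ = 109.33°  ·
  (0,2): δ = 39.38°  ·
  (0,3): δ = 57.93°  ·
  (0,4): δ = 139.71°  ·
  (1,2): δ = 110.05°  ·
  (1,3): δ = 12.73°  ✓
  (1,4): δ = 69.04°  ·
  (2,3): δ = 82.68°  ·
  (2,4): δ = 0.91°  ✓
  (3,4): δ = 98.23°  ·
antipodal pairs: 2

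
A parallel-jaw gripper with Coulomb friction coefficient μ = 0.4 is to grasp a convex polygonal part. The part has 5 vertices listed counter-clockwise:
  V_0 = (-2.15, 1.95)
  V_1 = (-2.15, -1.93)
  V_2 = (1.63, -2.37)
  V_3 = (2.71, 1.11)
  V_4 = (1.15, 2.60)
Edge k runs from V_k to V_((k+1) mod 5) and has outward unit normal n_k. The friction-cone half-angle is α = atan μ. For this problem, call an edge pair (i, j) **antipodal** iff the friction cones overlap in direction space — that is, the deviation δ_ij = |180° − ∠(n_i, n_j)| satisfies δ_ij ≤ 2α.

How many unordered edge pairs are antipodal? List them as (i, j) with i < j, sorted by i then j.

α = atan 0.4 = 21.80°;  2α = 43.60°
n_0 = (-1.0000, -0.0000)
n_1 = (-0.1156, -0.9933)
n_2 = (+0.9551, -0.2964)
n_3 = (+0.6907, +0.7231)
n_4 = (-0.1933, +0.9811)
  (0,1): δ = 96.64°  ·
  (0,2): δ = 17.24°  ✓
  (0,3): δ = 46.31°  ·
  (0,4): δ = 101.14°  ·
  (1,2): δ = 100.60°  ·
  (1,3): δ = 37.05°  ✓
  (1,4): δ = 17.78°  ✓
  (2,3): δ = 116.44°  ·
  (2,4): δ = 61.62°  ·
  (3,4): δ = 125.17°  ·
antipodal pairs: 3

count = 3; pairs: (0,2), (1,3), (1,4)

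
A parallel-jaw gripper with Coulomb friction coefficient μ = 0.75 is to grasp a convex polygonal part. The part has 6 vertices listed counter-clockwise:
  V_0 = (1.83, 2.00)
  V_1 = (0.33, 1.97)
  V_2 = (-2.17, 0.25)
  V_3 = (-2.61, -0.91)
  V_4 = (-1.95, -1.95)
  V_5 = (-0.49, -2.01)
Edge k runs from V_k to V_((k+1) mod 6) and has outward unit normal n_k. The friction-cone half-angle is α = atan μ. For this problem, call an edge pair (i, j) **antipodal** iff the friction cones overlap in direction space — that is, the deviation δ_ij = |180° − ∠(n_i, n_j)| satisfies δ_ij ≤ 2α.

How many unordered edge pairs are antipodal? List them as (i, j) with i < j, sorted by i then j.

α = atan 0.75 = 36.87°;  2α = 73.74°
n_0 = (-0.0200, +0.9998)
n_1 = (-0.5668, +0.8238)
n_2 = (-0.9350, +0.3547)
n_3 = (-0.8443, -0.5358)
n_4 = (-0.0411, -0.9992)
n_5 = (+0.8656, -0.5008)
  (0,1): δ = 146.62°  ·
  (0,2): δ = 111.92°  ·
  (0,3): δ = 58.75°  ✓
  (0,4): δ = 3.50°  ✓
  (0,5): δ = 58.80°  ✓
  (1,2): δ = 145.30°  ·
  (1,3): δ = 92.13°  ·
  (1,4): δ = 36.88°  ✓
  (1,5): δ = 25.42°  ✓
  (2,3): δ = 126.83°  ·
  (2,4): δ = 71.58°  ✓
  (2,5): δ = 9.28°  ✓
  (3,4): δ = 124.75°  ·
  (3,5): δ = 62.45°  ✓
  (4,5): δ = 117.70°  ·
antipodal pairs: 8

count = 8; pairs: (0,3), (0,4), (0,5), (1,4), (1,5), (2,4), (2,5), (3,5)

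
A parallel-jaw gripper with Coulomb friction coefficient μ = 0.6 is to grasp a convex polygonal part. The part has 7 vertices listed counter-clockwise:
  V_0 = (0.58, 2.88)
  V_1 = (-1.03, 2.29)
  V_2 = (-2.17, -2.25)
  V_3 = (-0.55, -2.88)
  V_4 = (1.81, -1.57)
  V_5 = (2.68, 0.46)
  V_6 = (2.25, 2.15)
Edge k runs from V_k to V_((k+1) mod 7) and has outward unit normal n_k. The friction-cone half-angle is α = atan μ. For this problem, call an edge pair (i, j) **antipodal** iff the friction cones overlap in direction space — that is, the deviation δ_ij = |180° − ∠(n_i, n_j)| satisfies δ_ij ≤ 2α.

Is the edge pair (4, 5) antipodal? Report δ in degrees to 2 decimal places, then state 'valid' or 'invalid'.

α = atan 0.6 = 30.96°;  2α = 61.93°
edge 4: e_4 = (+0.87, +2.03);  n_4 = (+0.9191, -0.3939)
edge 5: e_5 = (-0.43, +1.69);  n_5 = (+0.9691, +0.2466)
∠(n_4, n_5) = 37.47°
δ = |180° − 37.47°| = 142.53°
142.53° > 2α = 61.93°  →  invalid

δ = 142.53°, invalid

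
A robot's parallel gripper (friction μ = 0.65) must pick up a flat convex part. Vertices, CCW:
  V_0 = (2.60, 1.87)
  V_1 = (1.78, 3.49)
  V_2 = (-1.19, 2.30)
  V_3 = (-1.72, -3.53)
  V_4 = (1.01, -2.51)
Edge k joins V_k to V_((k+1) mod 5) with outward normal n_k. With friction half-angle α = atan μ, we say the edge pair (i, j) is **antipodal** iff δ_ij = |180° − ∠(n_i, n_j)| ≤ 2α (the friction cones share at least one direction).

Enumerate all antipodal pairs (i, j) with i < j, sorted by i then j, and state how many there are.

count = 5; pairs: (0,2), (1,3), (1,4), (2,3), (2,4)

α = atan 0.65 = 33.02°;  2α = 66.05°
n_0 = (+0.8922, +0.4516)
n_1 = (-0.3719, +0.9283)
n_2 = (-0.9959, +0.0905)
n_3 = (+0.3500, -0.9368)
n_4 = (+0.9400, -0.3412)
  (0,1): δ = 95.01°  ·
  (0,2): δ = 32.04°  ✓
  (0,3): δ = 83.64°  ·
  (0,4): δ = 133.20°  ·
  (1,2): δ = 117.03°  ·
  (1,3): δ = 1.35°  ✓
  (1,4): δ = 48.21°  ✓
  (2,3): δ = 64.32°  ✓
  (2,4): δ = 14.76°  ✓
  (3,4): δ = 130.44°  ·
antipodal pairs: 5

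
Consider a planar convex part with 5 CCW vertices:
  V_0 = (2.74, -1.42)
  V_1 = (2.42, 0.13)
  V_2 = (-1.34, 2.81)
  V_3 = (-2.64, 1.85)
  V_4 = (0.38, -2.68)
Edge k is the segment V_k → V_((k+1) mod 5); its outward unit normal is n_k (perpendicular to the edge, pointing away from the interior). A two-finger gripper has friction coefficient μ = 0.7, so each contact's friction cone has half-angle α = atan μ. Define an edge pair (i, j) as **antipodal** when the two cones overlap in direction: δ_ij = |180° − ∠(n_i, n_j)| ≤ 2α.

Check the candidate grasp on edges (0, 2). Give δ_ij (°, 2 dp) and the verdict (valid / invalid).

δ = 65.22°, valid

α = atan 0.7 = 34.99°;  2α = 69.98°
edge 0: e_0 = (-0.32, +1.55);  n_0 = (+0.9793, +0.2022)
edge 2: e_2 = (-1.30, -0.96);  n_2 = (-0.5940, +0.8044)
∠(n_0, n_2) = 114.78°
δ = |180° − 114.78°| = 65.22°
65.22° ≤ 2α = 69.98°  →  valid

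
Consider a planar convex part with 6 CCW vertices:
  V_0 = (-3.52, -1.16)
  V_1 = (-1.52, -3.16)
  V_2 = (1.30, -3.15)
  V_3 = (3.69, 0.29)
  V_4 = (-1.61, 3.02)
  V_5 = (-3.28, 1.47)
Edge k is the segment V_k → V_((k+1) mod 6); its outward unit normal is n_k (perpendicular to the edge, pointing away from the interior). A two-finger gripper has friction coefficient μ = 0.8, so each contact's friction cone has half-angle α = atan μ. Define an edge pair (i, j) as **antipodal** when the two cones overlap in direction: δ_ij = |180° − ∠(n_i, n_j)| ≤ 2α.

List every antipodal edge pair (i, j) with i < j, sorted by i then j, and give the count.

count = 6; pairs: (0,3), (1,3), (1,4), (2,4), (2,5), (3,5)

α = atan 0.8 = 38.66°;  2α = 77.32°
n_0 = (-0.7071, -0.7071)
n_1 = (+0.0035, -1.0000)
n_2 = (+0.8212, -0.5706)
n_3 = (+0.4579, +0.8890)
n_4 = (-0.6803, +0.7329)
n_5 = (-0.9959, +0.0909)
  (0,1): δ = 134.80°  ·
  (0,2): δ = 79.79°  ·
  (0,3): δ = 17.75°  ✓
  (0,4): δ = 87.87°  ·
  (0,5): δ = 129.79°  ·
  (1,2): δ = 124.99°  ·
  (1,3): δ = 27.46°  ✓
  (1,4): δ = 42.66°  ✓
  (1,5): δ = 84.58°  ·
  (2,3): δ = 82.46°  ·
  (2,4): δ = 12.34°  ✓
  (2,5): δ = 29.58°  ✓
  (3,4): δ = 109.88°  ·
  (3,5): δ = 67.96°  ✓
  (4,5): δ = 138.08°  ·
antipodal pairs: 6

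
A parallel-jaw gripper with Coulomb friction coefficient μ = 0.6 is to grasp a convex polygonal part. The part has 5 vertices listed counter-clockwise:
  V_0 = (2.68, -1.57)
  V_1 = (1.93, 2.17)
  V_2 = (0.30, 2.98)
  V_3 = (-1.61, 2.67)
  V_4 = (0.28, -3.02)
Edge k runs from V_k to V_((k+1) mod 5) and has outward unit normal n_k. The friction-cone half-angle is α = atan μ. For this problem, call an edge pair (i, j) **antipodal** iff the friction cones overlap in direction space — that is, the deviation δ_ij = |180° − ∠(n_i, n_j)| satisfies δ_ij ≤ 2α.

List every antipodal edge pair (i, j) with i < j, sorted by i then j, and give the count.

count = 4; pairs: (0,3), (1,3), (1,4), (2,4)

α = atan 0.6 = 30.96°;  2α = 61.93°
n_0 = (+0.9805, +0.1966)
n_1 = (+0.4450, +0.8955)
n_2 = (-0.1602, +0.9871)
n_3 = (-0.9490, -0.3152)
n_4 = (+0.5171, -0.8559)
  (0,1): δ = 127.76°  ·
  (0,2): δ = 92.12°  ·
  (0,3): δ = 7.04°  ✓
  (0,4): δ = 109.80°  ·
  (1,2): δ = 144.36°  ·
  (1,3): δ = 45.20°  ✓
  (1,4): δ = 57.56°  ✓
  (2,3): δ = 80.84°  ·
  (2,4): δ = 21.92°  ✓
  (3,4): δ = 77.24°  ·
antipodal pairs: 4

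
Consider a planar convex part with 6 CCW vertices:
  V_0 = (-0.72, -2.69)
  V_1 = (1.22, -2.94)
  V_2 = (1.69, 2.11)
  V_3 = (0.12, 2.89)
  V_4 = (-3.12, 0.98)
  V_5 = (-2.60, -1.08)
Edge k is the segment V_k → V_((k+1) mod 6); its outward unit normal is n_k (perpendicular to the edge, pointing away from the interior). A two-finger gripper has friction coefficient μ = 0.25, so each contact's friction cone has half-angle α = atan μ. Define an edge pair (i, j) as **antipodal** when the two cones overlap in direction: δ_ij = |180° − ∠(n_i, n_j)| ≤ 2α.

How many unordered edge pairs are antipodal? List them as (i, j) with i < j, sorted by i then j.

count = 3; pairs: (0,2), (1,4), (2,5)

α = atan 0.25 = 14.04°;  2α = 28.07°
n_0 = (-0.1278, -0.9918)
n_1 = (+0.9957, -0.0927)
n_2 = (+0.4449, +0.8956)
n_3 = (-0.5078, +0.8615)
n_4 = (-0.9696, -0.2447)
n_5 = (-0.6505, -0.7595)
  (0,1): δ = 87.97°  ·
  (0,2): δ = 19.08°  ✓
  (0,3): δ = 37.86°  ·
  (0,4): δ = 111.51°  ·
  (0,5): δ = 146.77°  ·
  (1,2): δ = 111.10°  ·
  (1,3): δ = 54.16°  ·
  (1,4): δ = 19.48°  ✓
  (1,5): δ = 54.74°  ·
  (2,3): δ = 123.06°  ·
  (2,4): δ = 49.41°  ·
  (2,5): δ = 14.16°  ✓
  (3,4): δ = 106.35°  ·
  (3,5): δ = 71.10°  ·
  (4,5): δ = 144.74°  ·
antipodal pairs: 3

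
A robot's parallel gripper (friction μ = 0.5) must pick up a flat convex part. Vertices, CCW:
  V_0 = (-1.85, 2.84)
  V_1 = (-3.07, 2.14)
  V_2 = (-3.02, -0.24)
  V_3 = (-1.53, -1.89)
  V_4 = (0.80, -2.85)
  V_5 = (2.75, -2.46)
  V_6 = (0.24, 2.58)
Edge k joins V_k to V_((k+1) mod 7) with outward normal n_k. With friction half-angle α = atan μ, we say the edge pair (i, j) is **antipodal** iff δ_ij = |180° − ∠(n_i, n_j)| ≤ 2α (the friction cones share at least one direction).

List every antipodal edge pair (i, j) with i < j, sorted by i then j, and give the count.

α = atan 0.5 = 26.57°;  2α = 53.13°
n_0 = (-0.4977, +0.8674)
n_1 = (-0.9998, -0.0210)
n_2 = (-0.7422, -0.6702)
n_3 = (-0.3809, -0.9246)
n_4 = (+0.1961, -0.9806)
n_5 = (+0.8951, +0.4458)
n_6 = (+0.1235, +0.9924)
  (0,1): δ = 118.64°  ·
  (0,2): δ = 77.76°  ·
  (0,3): δ = 52.24°  ✓
  (0,4): δ = 18.54°  ✓
  (0,5): δ = 86.63°  ·
  (0,6): δ = 143.06°  ·
  (1,2): δ = 139.12°  ·
  (1,3): δ = 113.60°  ·
  (1,4): δ = 79.89°  ·
  (1,5): δ = 25.27°  ✓
  (1,6): δ = 81.71°  ·
  (2,3): δ = 154.48°  ·
  (2,4): δ = 120.77°  ·
  (2,5): δ = 15.61°  ✓
  (2,6): δ = 40.83°  ✓
  (3,4): δ = 146.30°  ·
  (3,5): δ = 41.13°  ✓
  (3,6): δ = 15.30°  ✓
  (4,5): δ = 74.84°  ·
  (4,6): δ = 18.40°  ✓
  (5,6): δ = 123.57°  ·
antipodal pairs: 8

count = 8; pairs: (0,3), (0,4), (1,5), (2,5), (2,6), (3,5), (3,6), (4,6)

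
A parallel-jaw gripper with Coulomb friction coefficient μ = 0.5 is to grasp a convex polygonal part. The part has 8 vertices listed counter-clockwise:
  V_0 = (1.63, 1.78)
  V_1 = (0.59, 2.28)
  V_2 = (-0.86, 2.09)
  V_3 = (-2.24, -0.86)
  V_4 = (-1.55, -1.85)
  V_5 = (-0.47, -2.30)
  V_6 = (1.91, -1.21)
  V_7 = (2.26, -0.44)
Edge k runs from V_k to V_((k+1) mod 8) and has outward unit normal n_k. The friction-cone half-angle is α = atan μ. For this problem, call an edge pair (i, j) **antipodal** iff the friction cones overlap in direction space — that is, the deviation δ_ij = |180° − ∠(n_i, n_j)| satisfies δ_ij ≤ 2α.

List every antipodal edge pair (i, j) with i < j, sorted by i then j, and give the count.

count = 10; pairs: (0,3), (0,4), (0,5), (1,4), (1,5), (2,5), (2,6), (2,7), (3,7), (4,7)

α = atan 0.5 = 26.57°;  2α = 53.13°
n_0 = (+0.4333, +0.9013)
n_1 = (-0.1299, +0.9915)
n_2 = (-0.9058, +0.4237)
n_3 = (-0.8204, -0.5718)
n_4 = (-0.3846, -0.9231)
n_5 = (+0.4164, -0.9092)
n_6 = (+0.9104, -0.4138)
n_7 = (+0.9620, +0.2730)
  (0,1): δ = 146.86°  ·
  (0,2): δ = 89.39°  ·
  (0,3): δ = 29.45°  ✓
  (0,4): δ = 3.06°  ✓
  (0,5): δ = 50.28°  ✓
  (0,6): δ = 91.23°  ·
  (0,7): δ = 131.52°  ·
  (1,2): δ = 122.54°  ·
  (1,3): δ = 62.59°  ·
  (1,4): δ = 30.09°  ✓
  (1,5): δ = 17.14°  ✓
  (1,6): δ = 58.09°  ·
  (1,7): δ = 98.38°  ·
  (2,3): δ = 120.05°  ·
  (2,4): δ = 87.55°  ·
  (2,5): δ = 40.32°  ✓
  (2,6): δ = 0.63°  ✓
  (2,7): δ = 40.91°  ✓
  (3,4): δ = 147.50°  ·
  (3,5): δ = 100.27°  ·
  (3,6): δ = 59.32°  ·
  (3,7): δ = 19.03°  ✓
  (4,5): δ = 132.77°  ·
  (4,6): δ = 91.82°  ·
  (4,7): δ = 51.54°  ✓
  (5,6): δ = 139.05°  ·
  (5,7): δ = 98.76°  ·
  (6,7): δ = 139.71°  ·
antipodal pairs: 10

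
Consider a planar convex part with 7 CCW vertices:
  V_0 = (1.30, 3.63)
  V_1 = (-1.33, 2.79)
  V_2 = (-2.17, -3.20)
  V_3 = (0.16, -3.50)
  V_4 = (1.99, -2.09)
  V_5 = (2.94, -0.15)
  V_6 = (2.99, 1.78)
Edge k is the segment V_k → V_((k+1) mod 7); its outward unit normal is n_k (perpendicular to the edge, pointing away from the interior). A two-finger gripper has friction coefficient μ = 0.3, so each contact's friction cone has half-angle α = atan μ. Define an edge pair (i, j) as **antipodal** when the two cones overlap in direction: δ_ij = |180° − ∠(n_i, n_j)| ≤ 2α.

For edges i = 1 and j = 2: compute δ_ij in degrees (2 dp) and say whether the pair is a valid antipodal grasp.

δ = 89.35°, invalid

α = atan 0.3 = 16.70°;  2α = 33.40°
edge 1: e_1 = (-0.84, -5.99);  n_1 = (-0.9903, +0.1389)
edge 2: e_2 = (+2.33, -0.30);  n_2 = (-0.1277, -0.9918)
∠(n_1, n_2) = 90.65°
δ = |180° − 90.65°| = 89.35°
89.35° > 2α = 33.40°  →  invalid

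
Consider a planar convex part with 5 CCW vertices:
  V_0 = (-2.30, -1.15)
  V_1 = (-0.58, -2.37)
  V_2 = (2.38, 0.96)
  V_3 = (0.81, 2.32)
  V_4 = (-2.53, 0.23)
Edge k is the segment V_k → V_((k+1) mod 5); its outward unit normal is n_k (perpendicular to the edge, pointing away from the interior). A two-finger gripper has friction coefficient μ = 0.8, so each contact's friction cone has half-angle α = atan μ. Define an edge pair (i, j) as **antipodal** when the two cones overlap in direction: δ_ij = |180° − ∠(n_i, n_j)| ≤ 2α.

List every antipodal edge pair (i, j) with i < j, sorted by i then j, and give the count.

α = atan 0.8 = 38.66°;  2α = 77.32°
n_0 = (-0.5785, -0.8157)
n_1 = (+0.7474, -0.6644)
n_2 = (+0.6547, +0.7558)
n_3 = (-0.5305, +0.8477)
n_4 = (-0.9864, -0.1644)
  (0,1): δ = 96.29°  ·
  (0,2): δ = 5.55°  ✓
  (0,3): δ = 67.38°  ✓
  (0,4): δ = 134.81°  ·
  (1,2): δ = 89.27°  ·
  (1,3): δ = 16.33°  ✓
  (1,4): δ = 51.10°  ✓
  (2,3): δ = 107.06°  ·
  (2,4): δ = 39.64°  ✓
  (3,4): δ = 112.57°  ·
antipodal pairs: 5

count = 5; pairs: (0,2), (0,3), (1,3), (1,4), (2,4)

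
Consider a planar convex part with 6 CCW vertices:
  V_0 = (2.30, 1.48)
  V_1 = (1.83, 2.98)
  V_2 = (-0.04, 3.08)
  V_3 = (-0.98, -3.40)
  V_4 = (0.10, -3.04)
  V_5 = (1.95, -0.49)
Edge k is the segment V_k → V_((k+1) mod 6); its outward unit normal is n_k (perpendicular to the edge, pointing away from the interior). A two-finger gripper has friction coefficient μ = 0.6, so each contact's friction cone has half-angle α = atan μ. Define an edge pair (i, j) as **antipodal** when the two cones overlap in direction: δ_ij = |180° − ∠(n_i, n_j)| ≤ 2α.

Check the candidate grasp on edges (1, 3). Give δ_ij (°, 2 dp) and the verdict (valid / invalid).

α = atan 0.6 = 30.96°;  2α = 61.93°
edge 1: e_1 = (-1.87, +0.10);  n_1 = (+0.0534, +0.9986)
edge 3: e_3 = (+1.08, +0.36);  n_3 = (+0.3162, -0.9487)
∠(n_1, n_3) = 158.50°
δ = |180° − 158.50°| = 21.50°
21.50° ≤ 2α = 61.93°  →  valid

δ = 21.50°, valid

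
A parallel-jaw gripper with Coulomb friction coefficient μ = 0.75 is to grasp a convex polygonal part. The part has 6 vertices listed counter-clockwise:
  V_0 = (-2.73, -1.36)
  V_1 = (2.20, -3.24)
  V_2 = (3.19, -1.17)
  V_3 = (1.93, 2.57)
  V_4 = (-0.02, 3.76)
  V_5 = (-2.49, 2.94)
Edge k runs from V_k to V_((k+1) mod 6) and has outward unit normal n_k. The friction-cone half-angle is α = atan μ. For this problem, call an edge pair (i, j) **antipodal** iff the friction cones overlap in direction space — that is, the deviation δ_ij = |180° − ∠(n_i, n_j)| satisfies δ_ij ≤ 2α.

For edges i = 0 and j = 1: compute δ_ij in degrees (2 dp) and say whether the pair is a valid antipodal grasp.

α = atan 0.75 = 36.87°;  2α = 73.74°
edge 0: e_0 = (+4.93, -1.88);  n_0 = (-0.3563, -0.9344)
edge 1: e_1 = (+0.99, +2.07);  n_1 = (+0.9021, -0.4315)
∠(n_0, n_1) = 85.31°
δ = |180° − 85.31°| = 94.69°
94.69° > 2α = 73.74°  →  invalid

δ = 94.69°, invalid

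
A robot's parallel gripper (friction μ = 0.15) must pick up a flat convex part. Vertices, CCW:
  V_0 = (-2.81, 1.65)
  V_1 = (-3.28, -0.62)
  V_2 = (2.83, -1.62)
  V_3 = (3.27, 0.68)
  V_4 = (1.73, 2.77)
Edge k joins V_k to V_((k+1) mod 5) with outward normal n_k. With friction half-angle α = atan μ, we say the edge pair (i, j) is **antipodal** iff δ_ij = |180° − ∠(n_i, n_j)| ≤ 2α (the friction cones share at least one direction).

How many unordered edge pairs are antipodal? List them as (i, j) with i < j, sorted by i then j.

count = 1; pairs: (0,2)

α = atan 0.15 = 8.53°;  2α = 17.06°
n_0 = (-0.9792, +0.2027)
n_1 = (-0.1615, -0.9869)
n_2 = (+0.9822, -0.1879)
n_3 = (+0.8051, +0.5932)
n_4 = (-0.2395, +0.9709)
  (0,1): δ = 87.60°  ·
  (0,2): δ = 0.87°  ✓
  (0,3): δ = 48.08°  ·
  (0,4): δ = 115.56°  ·
  (1,2): δ = 91.54°  ·
  (1,3): δ = 44.32°  ·
  (1,4): δ = 23.15°  ·
  (2,3): δ = 132.79°  ·
  (2,4): δ = 65.31°  ·
  (3,4): δ = 112.53°  ·
antipodal pairs: 1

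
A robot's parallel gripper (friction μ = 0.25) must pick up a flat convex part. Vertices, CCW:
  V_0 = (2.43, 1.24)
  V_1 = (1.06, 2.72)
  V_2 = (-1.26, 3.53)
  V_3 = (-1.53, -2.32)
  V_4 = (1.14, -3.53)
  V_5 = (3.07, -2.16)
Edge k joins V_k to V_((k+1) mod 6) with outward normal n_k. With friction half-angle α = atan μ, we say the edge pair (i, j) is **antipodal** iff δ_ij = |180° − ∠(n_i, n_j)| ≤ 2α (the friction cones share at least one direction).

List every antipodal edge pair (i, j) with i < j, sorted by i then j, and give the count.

count = 3; pairs: (0,3), (1,3), (2,5)

α = atan 0.25 = 14.04°;  2α = 28.07°
n_0 = (+0.7339, +0.6793)
n_1 = (+0.3296, +0.9441)
n_2 = (-0.9989, +0.0461)
n_3 = (-0.4128, -0.9108)
n_4 = (+0.5788, -0.8154)
n_5 = (+0.9827, +0.1850)
  (0,1): δ = 152.04°  ·
  (0,2): δ = 45.43°  ·
  (0,3): δ = 22.83°  ✓
  (0,4): δ = 82.58°  ·
  (0,5): δ = 147.87°  ·
  (1,2): δ = 73.40°  ·
  (1,3): δ = 5.13°  ✓
  (1,4): δ = 54.61°  ·
  (1,5): δ = 119.91°  ·
  (2,3): δ = 111.74°  ·
  (2,4): δ = 51.99°  ·
  (2,5): δ = 13.30°  ✓
  (3,4): δ = 120.25°  ·
  (3,5): δ = 54.96°  ·
  (4,5): δ = 114.71°  ·
antipodal pairs: 3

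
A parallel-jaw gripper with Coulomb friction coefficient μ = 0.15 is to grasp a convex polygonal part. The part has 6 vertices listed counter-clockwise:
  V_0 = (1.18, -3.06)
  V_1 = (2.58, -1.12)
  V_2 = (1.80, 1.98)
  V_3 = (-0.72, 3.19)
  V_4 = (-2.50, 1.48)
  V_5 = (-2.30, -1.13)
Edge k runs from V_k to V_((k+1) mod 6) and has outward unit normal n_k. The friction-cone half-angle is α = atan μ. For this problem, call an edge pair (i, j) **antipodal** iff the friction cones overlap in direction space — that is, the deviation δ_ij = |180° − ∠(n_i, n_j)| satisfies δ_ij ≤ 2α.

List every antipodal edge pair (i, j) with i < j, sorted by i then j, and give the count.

count = 3; pairs: (0,3), (1,4), (2,5)

α = atan 0.15 = 8.53°;  2α = 17.06°
n_0 = (+0.8109, -0.5852)
n_1 = (+0.9698, +0.2440)
n_2 = (+0.4328, +0.9015)
n_3 = (-0.6928, +0.7211)
n_4 = (-0.9971, -0.0764)
n_5 = (-0.4850, -0.8745)
  (0,1): δ = 130.06°  ·
  (0,2): δ = 79.83°  ·
  (0,3): δ = 10.33°  ✓
  (0,4): δ = 40.20°  ·
  (0,5): δ = 96.80°  ·
  (1,2): δ = 129.77°  ·
  (1,3): δ = 60.27°  ·
  (1,4): δ = 9.74°  ✓
  (1,5): δ = 46.86°  ·
  (2,3): δ = 110.50°  ·
  (2,4): δ = 59.97°  ·
  (2,5): δ = 3.36°  ✓
  (3,4): δ = 129.47°  ·
  (3,5): δ = 72.86°  ·
  (4,5): δ = 123.39°  ·
antipodal pairs: 3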